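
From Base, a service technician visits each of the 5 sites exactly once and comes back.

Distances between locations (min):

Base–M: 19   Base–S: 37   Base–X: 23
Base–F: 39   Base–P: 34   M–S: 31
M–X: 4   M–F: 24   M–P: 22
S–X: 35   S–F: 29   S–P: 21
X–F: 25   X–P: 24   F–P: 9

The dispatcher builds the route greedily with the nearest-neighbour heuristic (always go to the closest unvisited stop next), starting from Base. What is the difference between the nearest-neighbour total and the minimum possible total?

Base: M=19, X=23, P=34, S=37, F=39 ⇒ M
M: X=4, P=22, F=24, S=31 ⇒ X
X: P=24, F=25, S=35 ⇒ P
P: F=9, S=21 ⇒ F
F: S=29 ⇒ S
NN route Base → M → X → P → F → S → Base costs 122.
Optimal: Base → M → X → F → P → S → Base costs 115 (by enumerating all 60 distinct tours).
Excess = 122 − 115 = 7.

7 min longer than the optimal tour.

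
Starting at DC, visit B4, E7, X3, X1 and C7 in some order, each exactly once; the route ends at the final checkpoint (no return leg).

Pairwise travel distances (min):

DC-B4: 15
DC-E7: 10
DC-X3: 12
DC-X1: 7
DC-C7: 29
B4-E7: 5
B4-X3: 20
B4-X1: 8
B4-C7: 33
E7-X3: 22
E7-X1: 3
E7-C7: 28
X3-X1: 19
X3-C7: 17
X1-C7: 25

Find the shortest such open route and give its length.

Shortest open route: 52 min.

There are 5! = 120 possible orderings.
DC→B4→E7→X3→X1→C7: 15+5+22+19+25 = 86
DC→B4→E7→X3→C7→X1: 15+5+22+17+25 = 84
DC→B4→E7→X1→X3→C7: 15+5+3+19+17 = 59
DC→B4→E7→X1→C7→X3: 15+5+3+25+17 = 65
DC→B4→E7→C7→X3→X1: 15+5+28+17+19 = 84
DC→B4→E7→C7→X1→X3: 15+5+28+25+19 = 92
DC→B4→X3→E7→X1→C7: 15+20+22+3+25 = 85
DC→B4→X3→E7→C7→X1: 15+20+22+28+25 = 110
DC→B4→X3→X1→E7→C7: 15+20+19+3+28 = 85
DC→B4→X3→X1→C7→E7: 15+20+19+25+28 = 107
DC→B4→X3→C7→E7→X1: 15+20+17+28+3 = 83
DC→B4→X3→C7→X1→E7: 15+20+17+25+3 = 80
DC→B4→X1→E7→X3→C7: 15+8+3+22+17 = 65
DC→B4→X1→E7→C7→X3: 15+8+3+28+17 = 71
… (106 more)
DC→X1→E7→B4→X3→C7: 7+3+5+20+17 = 52  ← best
The minimum is 52.
One shortest path: DC → X1 → E7 → B4 → X3 → C7.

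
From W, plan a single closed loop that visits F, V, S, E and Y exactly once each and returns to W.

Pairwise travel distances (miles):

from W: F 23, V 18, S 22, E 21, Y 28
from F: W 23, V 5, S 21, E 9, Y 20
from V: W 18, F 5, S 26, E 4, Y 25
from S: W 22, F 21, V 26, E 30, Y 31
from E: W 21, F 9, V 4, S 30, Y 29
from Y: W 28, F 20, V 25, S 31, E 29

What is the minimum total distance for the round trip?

103 miles — the shortest possible round trip.

There are 60 distinct closed tours to check (reversals are equivalent).
W→F→V→S→E→Y→W: 23+5+26+30+29+28 = 141
W→F→V→S→Y→E→W: 23+5+26+31+29+21 = 135
W→F→V→E→S→Y→W: 23+5+4+30+31+28 = 121
W→F→V→E→Y→S→W: 23+5+4+29+31+22 = 114
W→F→V→Y→S→E→W: 23+5+25+31+30+21 = 135
W→F→V→Y→E→S→W: 23+5+25+29+30+22 = 134
W→F→S→V→E→Y→W: 23+21+26+4+29+28 = 131
W→F→S→V→Y→E→W: 23+21+26+25+29+21 = 145
W→F→S→E→V→Y→W: 23+21+30+4+25+28 = 131
W→F→S→E→Y→V→W: 23+21+30+29+25+18 = 146
W→F→S→Y→V→E→W: 23+21+31+25+4+21 = 125
W→F→S→Y→E→V→W: 23+21+31+29+4+18 = 126
W→F→E→V→S→Y→W: 23+9+4+26+31+28 = 121
W→F→E→V→Y→S→W: 23+9+4+25+31+22 = 114
… (46 more)
W→S→Y→F→V→E→W: 22+31+20+5+4+21 = 103  ← best
The minimum is 103.
One optimal route: W → S → Y → F → V → E → W (or its reverse).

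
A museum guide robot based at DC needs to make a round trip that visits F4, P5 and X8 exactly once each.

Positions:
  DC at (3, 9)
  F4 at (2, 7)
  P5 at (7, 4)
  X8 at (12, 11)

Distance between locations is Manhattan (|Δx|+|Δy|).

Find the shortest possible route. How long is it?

34 — the shortest possible round trip.

DC - F4 - P5 - X8 - DC: 3+8+12+11 = 34
DC - F4 - X8 - P5 - DC: 3+14+12+9 = 38
DC - P5 - F4 - X8 - DC: 9+8+14+11 = 42
The minimum is 34.
One optimal route: DC → F4 → P5 → X8 → DC (or its reverse).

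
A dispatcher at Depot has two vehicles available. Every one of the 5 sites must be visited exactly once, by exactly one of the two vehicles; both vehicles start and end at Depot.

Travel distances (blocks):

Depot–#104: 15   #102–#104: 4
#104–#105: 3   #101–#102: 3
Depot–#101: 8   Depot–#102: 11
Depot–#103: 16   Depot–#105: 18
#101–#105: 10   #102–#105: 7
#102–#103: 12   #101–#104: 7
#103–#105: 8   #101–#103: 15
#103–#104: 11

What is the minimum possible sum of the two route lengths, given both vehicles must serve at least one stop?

Check every non-empty split of the stops between the two vehicles; for each half take its own optimal tour:
  {#101} + {#102, #103, #104, #105}: 16 + 42 = 58
  {#102} + {#101, #103, #104, #105}: 22 + 42 = 64
  {#101, #102} + {#103, #104, #105}: 22 + 42 = 64
  {#103} + {#101, #102, #104, #105}: 32 + 36 = 68
  {#101, #103} + {#102, #104, #105}: 39 + 36 = 75
  {#102, #103} + {#101, #104, #105}: 39 + 36 = 75
  … (15 splits in total)
Best: vehicle 1 Depot → #101 → Depot = 16; vehicle 2 Depot → #102 → #104 → #105 → #103 → Depot = 42; combined 58.

Minimum combined distance: 58 blocks.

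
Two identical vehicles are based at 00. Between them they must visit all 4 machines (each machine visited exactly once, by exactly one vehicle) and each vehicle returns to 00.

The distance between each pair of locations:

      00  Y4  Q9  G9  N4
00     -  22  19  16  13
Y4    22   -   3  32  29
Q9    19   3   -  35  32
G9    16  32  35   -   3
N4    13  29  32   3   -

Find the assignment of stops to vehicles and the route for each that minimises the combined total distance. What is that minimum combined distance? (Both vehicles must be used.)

76 — the smallest possible combined total.

Try each way of splitting the stops between the two vehicles (each non-empty) and, for each split, find the best tour for each vehicle:
  {Y4} + {Q9, G9, N4}: 44 + 70 = 114
  {Q9} + {Y4, G9, N4}: 38 + 70 = 108
  {Y4, Q9} + {G9, N4}: 44 + 32 = 76
  {G9} + {Y4, Q9, N4}: 32 + 64 = 96
  {Y4, G9} + {Q9, N4}: 70 + 64 = 134
  {Q9, G9} + {Y4, N4}: 70 + 64 = 134
  … (7 splits in total)
Best: vehicle 1 00 → Y4 → Q9 → 00 = 44; vehicle 2 00 → G9 → N4 → 00 = 32; combined 76.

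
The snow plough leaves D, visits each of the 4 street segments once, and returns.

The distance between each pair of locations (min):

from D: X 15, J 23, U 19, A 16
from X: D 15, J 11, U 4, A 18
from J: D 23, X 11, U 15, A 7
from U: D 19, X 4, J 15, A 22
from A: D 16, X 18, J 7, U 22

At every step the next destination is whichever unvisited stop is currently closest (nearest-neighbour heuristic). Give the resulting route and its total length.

Nearest-neighbour total = 57 min; route D → X → U → J → A → D.

From D: distances to unvisited — X=15, A=16, U=19, J=23. Nearest is X (15).
From X: distances to unvisited — U=4, J=11, A=18. Nearest is U (4).
From U: distances to unvisited — J=15, A=22. Nearest is J (15).
From J: distances to unvisited — A=7. Nearest is A (7).
Return A→D: 16.
Total = 15 + 4 + 15 + 7 + 16 = 57.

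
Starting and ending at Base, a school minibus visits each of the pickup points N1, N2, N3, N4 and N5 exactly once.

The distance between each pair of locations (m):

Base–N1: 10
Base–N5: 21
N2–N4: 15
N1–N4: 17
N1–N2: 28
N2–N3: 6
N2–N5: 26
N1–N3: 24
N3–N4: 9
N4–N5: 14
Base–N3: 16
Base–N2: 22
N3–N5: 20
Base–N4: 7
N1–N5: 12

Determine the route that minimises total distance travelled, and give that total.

There are 60 distinct closed tours to check (reversals are equivalent).
Base-N1-N2-N3-N4-N5-Base: 10+28+6+9+14+21 = 88
Base-N1-N2-N3-N5-N4-Base: 10+28+6+20+14+7 = 85
Base-N1-N2-N4-N3-N5-Base: 10+28+15+9+20+21 = 103
Base-N1-N2-N4-N5-N3-Base: 10+28+15+14+20+16 = 103
Base-N1-N2-N5-N3-N4-Base: 10+28+26+20+9+7 = 100
Base-N1-N2-N5-N4-N3-Base: 10+28+26+14+9+16 = 103
Base-N1-N3-N2-N4-N5-Base: 10+24+6+15+14+21 = 90
Base-N1-N3-N2-N5-N4-Base: 10+24+6+26+14+7 = 87
Base-N1-N3-N4-N2-N5-Base: 10+24+9+15+26+21 = 105
Base-N1-N3-N4-N5-N2-Base: 10+24+9+14+26+22 = 105
Base-N1-N3-N5-N2-N4-Base: 10+24+20+26+15+7 = 102
Base-N1-N3-N5-N4-N2-Base: 10+24+20+14+15+22 = 105
Base-N1-N4-N2-N3-N5-Base: 10+17+15+6+20+21 = 89
Base-N1-N4-N2-N5-N3-Base: 10+17+15+26+20+16 = 104
… (46 more)
Base-N1-N5-N2-N3-N4-Base: 10+12+26+6+9+7 = 70  ← best
The minimum is 70.
One optimal route: Base → N1 → N5 → N2 → N3 → N4 → Base (or its reverse).

Shortest round trip = 70 m.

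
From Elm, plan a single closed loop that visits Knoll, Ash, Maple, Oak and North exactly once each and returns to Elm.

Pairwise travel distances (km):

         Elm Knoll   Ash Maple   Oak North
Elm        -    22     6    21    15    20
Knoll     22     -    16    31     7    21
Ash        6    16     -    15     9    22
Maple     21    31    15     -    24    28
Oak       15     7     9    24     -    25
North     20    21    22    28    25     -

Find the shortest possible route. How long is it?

Minimum total distance: 92 km.

Elm → Knoll → Ash → Maple → Oak → North → Elm: 22+16+15+24+25+20 = 122
Elm → Knoll → Ash → Maple → North → Oak → Elm: 22+16+15+28+25+15 = 121
Elm → Knoll → Ash → Oak → Maple → North → Elm: 22+16+9+24+28+20 = 119
Elm → Knoll → Ash → Oak → North → Maple → Elm: 22+16+9+25+28+21 = 121
Elm → Knoll → Ash → North → Maple → Oak → Elm: 22+16+22+28+24+15 = 127
Elm → Knoll → Ash → North → Oak → Maple → Elm: 22+16+22+25+24+21 = 130
Elm → Knoll → Maple → Ash → Oak → North → Elm: 22+31+15+9+25+20 = 122
Elm → Knoll → Maple → Ash → North → Oak → Elm: 22+31+15+22+25+15 = 130
Elm → Knoll → Maple → Oak → Ash → North → Elm: 22+31+24+9+22+20 = 128
Elm → Knoll → Maple → Oak → North → Ash → Elm: 22+31+24+25+22+6 = 130
Elm → Knoll → Maple → North → Ash → Oak → Elm: 22+31+28+22+9+15 = 127
Elm → Knoll → Maple → North → Oak → Ash → Elm: 22+31+28+25+9+6 = 121
Elm → Knoll → Oak → Ash → Maple → North → Elm: 22+7+9+15+28+20 = 101
Elm → Knoll → Oak → Ash → North → Maple → Elm: 22+7+9+22+28+21 = 109
… (46 more)
Elm → Ash → Maple → North → Knoll → Oak → Elm: 6+15+28+21+7+15 = 92  ← best
The minimum is 92.
One optimal route: Elm → Ash → Maple → North → Knoll → Oak → Elm (or its reverse).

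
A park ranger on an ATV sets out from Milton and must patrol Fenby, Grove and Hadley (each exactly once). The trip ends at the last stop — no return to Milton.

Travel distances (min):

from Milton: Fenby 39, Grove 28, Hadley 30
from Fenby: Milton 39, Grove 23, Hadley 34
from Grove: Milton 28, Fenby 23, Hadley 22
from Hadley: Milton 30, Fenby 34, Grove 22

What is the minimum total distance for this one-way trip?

75 min — the minimum one-way total.

There are 3! = 6 possible orderings.
Milton - Fenby - Grove - Hadley: 39+23+22 = 84
Milton - Fenby - Hadley - Grove: 39+34+22 = 95
Milton - Grove - Fenby - Hadley: 28+23+34 = 85
Milton - Grove - Hadley - Fenby: 28+22+34 = 84
Milton - Hadley - Fenby - Grove: 30+34+23 = 87
Milton - Hadley - Grove - Fenby: 30+22+23 = 75
The minimum is 75.
One shortest path: Milton → Hadley → Grove → Fenby.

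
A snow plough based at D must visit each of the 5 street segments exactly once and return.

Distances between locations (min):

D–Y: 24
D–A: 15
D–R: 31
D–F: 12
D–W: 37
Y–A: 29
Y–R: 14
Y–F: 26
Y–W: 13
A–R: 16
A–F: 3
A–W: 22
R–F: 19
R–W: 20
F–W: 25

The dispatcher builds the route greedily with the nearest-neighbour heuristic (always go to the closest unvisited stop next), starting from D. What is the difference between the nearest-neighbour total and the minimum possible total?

Excess over optimum: 7 min.

D: F=12, A=15, Y=24, R=31, W=37 ⇒ F
F: A=3, R=19, W=25, Y=26 ⇒ A
A: R=16, W=22, Y=29 ⇒ R
R: Y=14, W=20 ⇒ Y
Y: W=13 ⇒ W
NN route D → F → A → R → Y → W → D costs 95.
Optimal: D → Y → W → R → A → F → D costs 88 (by enumerating all 60 distinct tours).
Excess = 95 − 88 = 7.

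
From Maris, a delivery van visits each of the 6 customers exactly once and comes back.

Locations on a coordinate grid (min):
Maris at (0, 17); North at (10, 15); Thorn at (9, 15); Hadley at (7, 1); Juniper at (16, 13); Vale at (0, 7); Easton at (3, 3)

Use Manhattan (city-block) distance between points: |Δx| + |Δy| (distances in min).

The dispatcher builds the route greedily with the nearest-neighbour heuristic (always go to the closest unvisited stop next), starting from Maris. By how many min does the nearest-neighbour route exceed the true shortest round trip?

Maris: Vale=10, Thorn=11, North=12, Easton=17, Juniper=20, Hadley=23 ⇒ Vale
Vale: Easton=7, Hadley=13, Thorn=17, North=18, Juniper=22 ⇒ Easton
Easton: Hadley=6, Thorn=18, North=19, Juniper=23 ⇒ Hadley
Hadley: Thorn=16, North=17, Juniper=21 ⇒ Thorn
Thorn: North=1, Juniper=9 ⇒ North
North: Juniper=8 ⇒ Juniper
NN route Maris → Vale → Easton → Hadley → Thorn → North → Juniper → Maris costs 68.
Optimal: Maris → Thorn → North → Juniper → Hadley → Easton → Vale → Maris costs 64 (by enumerating all 360 distinct tours).
Excess = 68 − 64 = 4.

The nearest-neighbour route is 4 min longer than optimal.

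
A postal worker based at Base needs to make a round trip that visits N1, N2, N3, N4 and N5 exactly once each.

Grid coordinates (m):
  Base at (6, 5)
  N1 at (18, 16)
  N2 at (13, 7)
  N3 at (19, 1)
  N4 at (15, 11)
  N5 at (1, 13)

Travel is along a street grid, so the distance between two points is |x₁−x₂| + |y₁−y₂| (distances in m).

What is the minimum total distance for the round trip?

There are 60 distinct closed tours to check (reversals are equivalent).
Base-N1-N2-N3-N4-N5-Base: 23+14+12+14+16+13 = 92
Base-N1-N2-N3-N5-N4-Base: 23+14+12+30+16+15 = 110
Base-N1-N2-N4-N3-N5-Base: 23+14+6+14+30+13 = 100
Base-N1-N2-N4-N5-N3-Base: 23+14+6+16+30+17 = 106
Base-N1-N2-N5-N3-N4-Base: 23+14+18+30+14+15 = 114
Base-N1-N2-N5-N4-N3-Base: 23+14+18+16+14+17 = 102
Base-N1-N3-N2-N4-N5-Base: 23+16+12+6+16+13 = 86
Base-N1-N3-N2-N5-N4-Base: 23+16+12+18+16+15 = 100
Base-N1-N3-N4-N2-N5-Base: 23+16+14+6+18+13 = 90
Base-N1-N3-N4-N5-N2-Base: 23+16+14+16+18+9 = 96
Base-N1-N3-N5-N2-N4-Base: 23+16+30+18+6+15 = 108
Base-N1-N3-N5-N4-N2-Base: 23+16+30+16+6+9 = 100
Base-N1-N4-N2-N3-N5-Base: 23+8+6+12+30+13 = 92
Base-N1-N4-N2-N5-N3-Base: 23+8+6+18+30+17 = 102
… (46 more)
Base-N2-N3-N1-N4-N5-Base: 9+12+16+8+16+13 = 74  ← best
The minimum is 74.
One optimal route: Base → N2 → N3 → N1 → N4 → N5 → Base (or its reverse).

74 m — the shortest possible round trip.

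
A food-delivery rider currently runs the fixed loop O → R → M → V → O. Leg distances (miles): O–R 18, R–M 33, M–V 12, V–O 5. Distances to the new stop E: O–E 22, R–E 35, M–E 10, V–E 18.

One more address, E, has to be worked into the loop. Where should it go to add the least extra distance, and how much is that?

Insertion cost between consecutive stops i–j is d(i,E) + d(E,j) − d(i,j):
  between O and R: 22 + 35 − 18 = 39
  between R and M: 35 + 10 − 33 = 12
  between M and V: 10 + 18 − 12 = 16
  between V and O: 18 + 22 − 5 = 35
Cheapest insertion is between R and M, adding 12.
New total = 68 + 12 = 80.

+12 miles — insert E between R and M.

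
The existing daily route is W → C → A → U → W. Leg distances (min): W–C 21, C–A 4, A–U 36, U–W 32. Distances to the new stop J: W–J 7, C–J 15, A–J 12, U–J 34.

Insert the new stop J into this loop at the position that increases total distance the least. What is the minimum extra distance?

Insertion cost between consecutive stops i–j is d(i,J) + d(J,j) − d(i,j):
  between W and C: 7 + 15 − 21 = 1
  between C and A: 15 + 12 − 4 = 23
  between A and U: 12 + 34 − 36 = 10
  between U and W: 34 + 7 − 32 = 9
Cheapest insertion is between W and C, adding 1.
New total = 93 + 1 = 94.

+1 min — insert J between W and C.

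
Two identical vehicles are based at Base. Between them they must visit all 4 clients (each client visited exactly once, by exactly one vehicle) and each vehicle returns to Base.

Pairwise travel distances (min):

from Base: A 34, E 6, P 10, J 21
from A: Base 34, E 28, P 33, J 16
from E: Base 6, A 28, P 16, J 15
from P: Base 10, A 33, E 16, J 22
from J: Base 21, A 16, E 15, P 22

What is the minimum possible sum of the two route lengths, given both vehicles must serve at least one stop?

Minimum combined distance: 91 min.

There are 2^3 − 1 = 7 ways to divide the 4 stops into two non-empty groups. For each, the best each vehicle can do is its own shortest tour through its group:
  {A} + {E, P, J}: 68 + 53 = 121
  {E} + {A, P, J}: 12 + 80 = 92
  {A, E} + {P, J}: 68 + 53 = 121
  {P} + {A, E, J}: 20 + 71 = 91
  {A, P} + {E, J}: 77 + 42 = 119
  {E, P} + {A, J}: 32 + 71 = 103
  … (7 splits in total)
Best: vehicle 1 Base → P → Base = 20; vehicle 2 Base → A → J → E → Base = 71; combined 91.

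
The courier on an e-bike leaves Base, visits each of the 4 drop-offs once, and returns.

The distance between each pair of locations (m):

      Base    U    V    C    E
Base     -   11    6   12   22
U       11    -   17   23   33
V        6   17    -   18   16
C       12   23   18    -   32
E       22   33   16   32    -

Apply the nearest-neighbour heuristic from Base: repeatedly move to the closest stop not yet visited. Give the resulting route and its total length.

At Base the remaining stops are V 6, U 11, C 12, E 22; go to V.
At V the remaining stops are E 16, U 17, C 18; go to E.
At E the remaining stops are C 32, U 33; go to C.
At C the remaining stops are U 23; go to U.
Return U→Base: 11.
Total = 6 + 16 + 32 + 23 + 11 = 88.

Total distance 88 m via the nearest-neighbour route Base → V → E → C → U → Base.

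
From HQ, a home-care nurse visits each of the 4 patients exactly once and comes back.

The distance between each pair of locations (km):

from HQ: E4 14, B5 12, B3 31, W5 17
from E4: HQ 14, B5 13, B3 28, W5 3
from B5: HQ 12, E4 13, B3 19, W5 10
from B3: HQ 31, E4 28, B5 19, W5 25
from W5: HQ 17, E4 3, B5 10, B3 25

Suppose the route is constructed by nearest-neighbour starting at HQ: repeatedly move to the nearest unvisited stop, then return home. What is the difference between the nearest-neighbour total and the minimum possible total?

HQ: B5=12, E4=14, W5=17, B3=31 ⇒ B5
B5: W5=10, E4=13, B3=19 ⇒ W5
W5: E4=3, B3=25 ⇒ E4
E4: B3=28 ⇒ B3
NN route HQ → B5 → W5 → E4 → B3 → HQ costs 84.
Optimal: HQ → E4 → W5 → B3 → B5 → HQ costs 73 (by enumerating all 12 distinct tours).
Excess = 84 − 73 = 11.

The nearest-neighbour route is 11 km longer than optimal.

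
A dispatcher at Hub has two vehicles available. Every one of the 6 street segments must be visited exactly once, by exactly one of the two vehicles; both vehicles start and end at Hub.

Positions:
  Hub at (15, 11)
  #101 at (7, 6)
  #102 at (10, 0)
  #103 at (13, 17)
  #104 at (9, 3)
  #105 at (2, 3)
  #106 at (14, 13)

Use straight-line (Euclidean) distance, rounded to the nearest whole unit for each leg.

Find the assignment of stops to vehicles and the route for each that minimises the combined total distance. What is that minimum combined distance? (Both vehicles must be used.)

49 — the smallest possible combined total.

Check every non-empty split of the stops between the two vehicles; for each half take its own optimal tour:
  {#101} + {#102, #103, #104, #105, #106}: 18 + 46 = 64
  {#102} + {#101, #103, #104, #105, #106}: 24 + 42 = 66
  {#101, #102} + {#103, #104, #105, #106}: 28 + 41 = 69
  {#103} + {#101, #102, #104, #105, #106}: 12 + 40 = 52
  {#101, #103} + {#102, #104, #105, #106}: 28 + 40 = 68
  {#102, #103} + {#101, #104, #105, #106}: 35 + 35 = 70
  … (31 splits in total)
  {#101, #102, #104, #105} + {#103, #106}: 37 + 12 = 49  ← best
Best: vehicle 1 Hub → #101 → #105 → #102 → #104 → Hub = 37; vehicle 2 Hub → #103 → #106 → Hub = 12; combined 49.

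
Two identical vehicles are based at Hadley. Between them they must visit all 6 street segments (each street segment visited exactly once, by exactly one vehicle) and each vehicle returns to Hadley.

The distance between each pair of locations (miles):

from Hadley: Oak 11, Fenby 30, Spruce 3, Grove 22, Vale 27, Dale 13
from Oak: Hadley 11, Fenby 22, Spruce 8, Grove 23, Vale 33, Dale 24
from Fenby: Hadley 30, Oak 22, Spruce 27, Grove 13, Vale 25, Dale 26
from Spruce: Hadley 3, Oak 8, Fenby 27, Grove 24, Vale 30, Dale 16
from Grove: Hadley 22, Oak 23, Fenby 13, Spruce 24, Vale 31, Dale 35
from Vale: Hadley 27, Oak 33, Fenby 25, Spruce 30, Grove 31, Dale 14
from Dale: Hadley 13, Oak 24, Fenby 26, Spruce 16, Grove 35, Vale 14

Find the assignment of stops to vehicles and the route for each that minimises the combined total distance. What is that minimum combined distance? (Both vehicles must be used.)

105 miles — the smallest possible combined total.

Try each way of splitting the stops between the two vehicles (each non-empty) and, for each split, find the best tour for each vehicle:
  {Oak} + {Fenby, Spruce, Grove, Vale, Dale}: 22 + 92 = 114
  {Fenby} + {Oak, Spruce, Grove, Vale, Dale}: 60 + 92 = 152
  {Oak, Fenby} + {Spruce, Grove, Vale, Dale}: 63 + 85 = 148
  {Spruce} + {Oak, Fenby, Grove, Vale, Dale}: 6 + 99 = 105
  {Oak, Spruce} + {Fenby, Grove, Vale, Dale}: 22 + 87 = 109
  {Fenby, Spruce} + {Oak, Grove, Vale, Dale}: 60 + 92 = 152
  … (31 splits in total)
Best: vehicle 1 Hadley → Spruce → Hadley = 6; vehicle 2 Hadley → Oak → Grove → Fenby → Vale → Dale → Hadley = 99; combined 105.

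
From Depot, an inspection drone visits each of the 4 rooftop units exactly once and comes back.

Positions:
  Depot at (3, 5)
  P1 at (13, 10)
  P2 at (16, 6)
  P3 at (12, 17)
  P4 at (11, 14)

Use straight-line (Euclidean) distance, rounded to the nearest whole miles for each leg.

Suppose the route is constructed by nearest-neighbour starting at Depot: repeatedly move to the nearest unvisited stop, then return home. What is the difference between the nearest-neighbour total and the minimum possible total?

From Depot: P1=11, P4=12, P2=13, P3=15 → choose P1 (11).
From P1: P4=4, P2=5, P3=7 → choose P4 (4).
From P4: P3=3, P2=9 → choose P3 (3).
From P3: P2=12 → choose P2 (12).
NN route Depot → P1 → P4 → P3 → P2 → Depot costs 43.
Optimal: Depot → P2 → P1 → P3 → P4 → Depot costs 40 (by enumerating all 12 distinct tours).
Excess = 43 − 40 = 3.

Excess over optimum: 3 miles.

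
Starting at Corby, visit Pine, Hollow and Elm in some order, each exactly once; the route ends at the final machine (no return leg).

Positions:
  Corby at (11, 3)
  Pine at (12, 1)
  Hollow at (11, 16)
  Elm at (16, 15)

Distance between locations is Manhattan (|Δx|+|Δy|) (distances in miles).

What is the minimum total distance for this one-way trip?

There are 3! = 6 possible orderings.
Corby - Pine - Hollow - Elm: 3+16+6 = 25
Corby - Pine - Elm - Hollow: 3+18+6 = 27
Corby - Hollow - Pine - Elm: 13+16+18 = 47
Corby - Hollow - Elm - Pine: 13+6+18 = 37
Corby - Elm - Pine - Hollow: 17+18+16 = 51
Corby - Elm - Hollow - Pine: 17+6+16 = 39
The minimum is 25.
One shortest path: Corby → Pine → Hollow → Elm.

Shortest open route: 25 miles.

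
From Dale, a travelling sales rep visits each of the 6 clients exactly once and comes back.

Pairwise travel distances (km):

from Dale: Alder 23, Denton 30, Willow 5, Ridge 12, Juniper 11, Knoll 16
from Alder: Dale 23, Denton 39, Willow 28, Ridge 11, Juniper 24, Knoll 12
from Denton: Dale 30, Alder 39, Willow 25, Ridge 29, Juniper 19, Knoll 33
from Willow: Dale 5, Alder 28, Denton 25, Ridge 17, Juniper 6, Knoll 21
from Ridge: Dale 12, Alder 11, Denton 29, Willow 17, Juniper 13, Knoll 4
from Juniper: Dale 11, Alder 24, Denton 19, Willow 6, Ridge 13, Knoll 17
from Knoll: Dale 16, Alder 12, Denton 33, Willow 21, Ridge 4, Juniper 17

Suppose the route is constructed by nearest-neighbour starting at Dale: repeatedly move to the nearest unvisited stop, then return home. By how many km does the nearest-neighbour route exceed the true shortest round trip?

The nearest-neighbour route is 12 km longer than optimal.

From Dale: Willow=5, Juniper=11, Ridge=12, Knoll=16, Alder=23, Denton=30 → choose Willow (5).
From Willow: Juniper=6, Ridge=17, Knoll=21, Denton=25, Alder=28 → choose Juniper (6).
From Juniper: Ridge=13, Knoll=17, Denton=19, Alder=24 → choose Ridge (13).
From Ridge: Knoll=4, Alder=11, Denton=29 → choose Knoll (4).
From Knoll: Alder=12, Denton=33 → choose Alder (12).
From Alder: Denton=39 → choose Denton (39).
NN route Dale → Willow → Juniper → Ridge → Knoll → Alder → Denton → Dale costs 109.
Optimal: Dale → Willow → Juniper → Denton → Alder → Knoll → Ridge → Dale costs 97 (by enumerating all 360 distinct tours).
Excess = 109 − 97 = 12.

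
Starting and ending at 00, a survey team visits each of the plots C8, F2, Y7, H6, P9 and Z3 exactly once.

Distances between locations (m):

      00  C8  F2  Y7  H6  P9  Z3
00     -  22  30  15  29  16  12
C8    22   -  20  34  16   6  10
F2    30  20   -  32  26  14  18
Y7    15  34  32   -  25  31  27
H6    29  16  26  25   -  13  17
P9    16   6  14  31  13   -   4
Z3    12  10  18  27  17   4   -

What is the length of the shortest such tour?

Shortest round trip = 106 m.

With 6 stops there are 6!/2 = 360 distinct round trips (a route and its reverse cost the same).
00 - C8 - F2 - Y7 - H6 - P9 - Z3 - 00: 22+20+32+25+13+4+12 = 128
00 - C8 - F2 - Y7 - H6 - Z3 - P9 - 00: 22+20+32+25+17+4+16 = 136
00 - C8 - F2 - Y7 - P9 - H6 - Z3 - 00: 22+20+32+31+13+17+12 = 147
00 - C8 - F2 - Y7 - P9 - Z3 - H6 - 00: 22+20+32+31+4+17+29 = 155
00 - C8 - F2 - Y7 - Z3 - H6 - P9 - 00: 22+20+32+27+17+13+16 = 147
00 - C8 - F2 - Y7 - Z3 - P9 - H6 - 00: 22+20+32+27+4+13+29 = 147
00 - C8 - F2 - H6 - Y7 - P9 - Z3 - 00: 22+20+26+25+31+4+12 = 140
00 - C8 - F2 - H6 - Y7 - Z3 - P9 - 00: 22+20+26+25+27+4+16 = 140
… (352 more)
00 - Y7 - H6 - C8 - F2 - P9 - Z3 - 00: 15+25+16+20+14+4+12 = 106  ← best
The minimum is 106.
One optimal route: 00 → Y7 → H6 → C8 → F2 → P9 → Z3 → 00 (or its reverse).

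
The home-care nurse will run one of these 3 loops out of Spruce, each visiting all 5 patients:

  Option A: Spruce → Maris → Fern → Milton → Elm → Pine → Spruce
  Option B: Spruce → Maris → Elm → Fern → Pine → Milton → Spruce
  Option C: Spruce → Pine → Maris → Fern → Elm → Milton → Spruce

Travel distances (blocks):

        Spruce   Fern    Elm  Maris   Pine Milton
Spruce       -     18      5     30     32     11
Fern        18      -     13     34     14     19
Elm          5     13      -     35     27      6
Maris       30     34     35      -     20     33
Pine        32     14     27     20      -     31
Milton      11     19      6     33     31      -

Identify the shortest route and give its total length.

Option A: 30 + 34 + 19 + 6 + 27 + 32 = 148
Option B: 30 + 35 + 13 + 14 + 31 + 11 = 134
Option C: 32 + 20 + 34 + 13 + 6 + 11 = 116

116 blocks — Option C is the shortest.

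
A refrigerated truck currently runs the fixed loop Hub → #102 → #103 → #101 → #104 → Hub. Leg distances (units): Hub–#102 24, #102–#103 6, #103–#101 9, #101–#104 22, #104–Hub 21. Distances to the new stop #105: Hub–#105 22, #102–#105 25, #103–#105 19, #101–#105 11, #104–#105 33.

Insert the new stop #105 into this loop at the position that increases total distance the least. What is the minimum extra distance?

Minimum extra distance: 21, inserting #105 between #103 and #101.

Insertion cost between consecutive stops i–j is d(i,#105) + d(#105,j) − d(i,j):
  between Hub and #102: 22 + 25 − 24 = 23
  between #102 and #103: 25 + 19 − 6 = 38
  between #103 and #101: 19 + 11 − 9 = 21
  between #101 and #104: 11 + 33 − 22 = 22
  between #104 and Hub: 33 + 22 − 21 = 34
Cheapest insertion is between #103 and #101, adding 21.
New total = 82 + 21 = 103.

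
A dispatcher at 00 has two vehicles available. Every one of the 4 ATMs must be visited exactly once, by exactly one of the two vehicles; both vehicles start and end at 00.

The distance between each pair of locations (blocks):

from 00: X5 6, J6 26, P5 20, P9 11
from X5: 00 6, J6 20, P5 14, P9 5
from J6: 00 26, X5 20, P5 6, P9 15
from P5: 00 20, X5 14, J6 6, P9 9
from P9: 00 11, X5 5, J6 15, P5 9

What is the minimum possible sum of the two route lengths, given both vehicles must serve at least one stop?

Check every non-empty split of the stops between the two vehicles; for each half take its own optimal tour:
  {X5} + {J6, P5, P9}: 12 + 52 = 64
  {J6} + {X5, P5, P9}: 52 + 40 = 92
  {X5, J6} + {P5, P9}: 52 + 40 = 92
  {P5} + {X5, J6, P9}: 40 + 52 = 92
  {X5, P5} + {J6, P9}: 40 + 52 = 92
  {J6, P5} + {X5, P9}: 52 + 22 = 74
  … (7 splits in total)
Best: vehicle 1 00 → X5 → 00 = 12; vehicle 2 00 → J6 → P5 → P9 → 00 = 52; combined 64.

Minimum combined distance: 64 blocks.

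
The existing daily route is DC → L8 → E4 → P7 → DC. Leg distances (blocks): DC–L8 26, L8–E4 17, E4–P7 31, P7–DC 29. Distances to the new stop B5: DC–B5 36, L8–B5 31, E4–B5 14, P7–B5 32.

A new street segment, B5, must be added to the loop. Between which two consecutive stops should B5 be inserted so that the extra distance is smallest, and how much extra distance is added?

Insertion cost between consecutive stops i–j is d(i,B5) + d(B5,j) − d(i,j):
  between DC and L8: 36 + 31 − 26 = 41
  between L8 and E4: 31 + 14 − 17 = 28
  between E4 and P7: 14 + 32 − 31 = 15
  between P7 and DC: 32 + 36 − 29 = 39
Cheapest insertion is between E4 and P7, adding 15.
New total = 103 + 15 = 118.

Minimum extra distance: 15 blocks, inserting B5 between E4 and P7.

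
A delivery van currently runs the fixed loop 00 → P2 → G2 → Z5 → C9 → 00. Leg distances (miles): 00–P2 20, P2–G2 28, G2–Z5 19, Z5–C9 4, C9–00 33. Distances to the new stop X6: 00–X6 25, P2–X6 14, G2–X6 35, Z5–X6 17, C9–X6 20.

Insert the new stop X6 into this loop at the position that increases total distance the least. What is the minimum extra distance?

Insertion cost between consecutive stops i–j is d(i,X6) + d(X6,j) − d(i,j):
  between 00 and P2: 25 + 14 − 20 = 19
  between P2 and G2: 14 + 35 − 28 = 21
  between G2 and Z5: 35 + 17 − 19 = 33
  between Z5 and C9: 17 + 20 − 4 = 33
  between C9 and 00: 20 + 25 − 33 = 12
Cheapest insertion is between C9 and 00, adding 12.
New total = 104 + 12 = 116.

+12 miles — insert X6 between C9 and 00.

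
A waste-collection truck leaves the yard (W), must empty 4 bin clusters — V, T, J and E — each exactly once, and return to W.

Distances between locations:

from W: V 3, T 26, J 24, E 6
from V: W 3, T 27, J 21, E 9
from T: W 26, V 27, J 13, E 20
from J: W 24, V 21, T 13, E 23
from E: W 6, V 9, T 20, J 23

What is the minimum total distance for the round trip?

W→V→T→J→E→W: 3+27+13+23+6 = 72
W→V→T→E→J→W: 3+27+20+23+24 = 97
W→V→J→T→E→W: 3+21+13+20+6 = 63
W→V→J→E→T→W: 3+21+23+20+26 = 93
W→V→E→T→J→W: 3+9+20+13+24 = 69
W→V→E→J→T→W: 3+9+23+13+26 = 74
W→T→V→J→E→W: 26+27+21+23+6 = 103
W→T→V→E→J→W: 26+27+9+23+24 = 109
W→T→J→V→E→W: 26+13+21+9+6 = 75
W→T→E→V→J→W: 26+20+9+21+24 = 100
W→J→V→T→E→W: 24+21+27+20+6 = 98
W→J→T→V→E→W: 24+13+27+9+6 = 79
The minimum is 63.
One optimal route: W → V → J → T → E → W (or its reverse).

Minimum total distance: 63.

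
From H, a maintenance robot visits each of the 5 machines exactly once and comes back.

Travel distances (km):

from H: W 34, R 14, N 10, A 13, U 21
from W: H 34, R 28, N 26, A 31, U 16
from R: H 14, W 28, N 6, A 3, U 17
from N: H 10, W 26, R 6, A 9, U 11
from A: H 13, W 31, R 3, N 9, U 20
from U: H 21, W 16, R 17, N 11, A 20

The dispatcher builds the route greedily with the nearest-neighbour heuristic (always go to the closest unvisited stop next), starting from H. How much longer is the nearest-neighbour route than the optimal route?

From H: N=10, A=13, R=14, U=21, W=34 → choose N (10).
From N: R=6, A=9, U=11, W=26 → choose R (6).
From R: A=3, U=17, W=28 → choose A (3).
From A: U=20, W=31 → choose U (20).
From U: W=16 → choose W (16).
NN route H → N → R → A → U → W → H costs 89.
Optimal: H → N → U → W → R → A → H costs 81 (by enumerating all 60 distinct tours).
Excess = 89 − 81 = 8.

8 km longer than the optimal tour.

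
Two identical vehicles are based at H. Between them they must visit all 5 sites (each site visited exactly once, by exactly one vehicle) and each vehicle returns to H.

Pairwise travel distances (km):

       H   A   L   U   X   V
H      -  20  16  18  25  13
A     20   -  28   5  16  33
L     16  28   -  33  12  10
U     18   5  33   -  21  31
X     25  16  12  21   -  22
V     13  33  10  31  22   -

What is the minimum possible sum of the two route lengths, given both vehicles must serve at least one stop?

93 km — the smallest possible combined total.

Check every non-empty split of the stops between the two vehicles; for each half take its own optimal tour:
  {A} + {L, U, X, V}: 40 + 74 = 114
  {L} + {A, U, X, V}: 32 + 74 = 106
  {A, L} + {U, X, V}: 64 + 74 = 138
  {U} + {A, L, X, V}: 36 + 71 = 107
  {A, U} + {L, X, V}: 43 + 60 = 103
  {L, U} + {A, X, V}: 67 + 71 = 138
  … (15 splits in total)
  {A, L, U, X} + {V}: 67 + 26 = 93  ← best
Best: vehicle 1 H → L → X → A → U → H = 67; vehicle 2 H → V → H = 26; combined 93.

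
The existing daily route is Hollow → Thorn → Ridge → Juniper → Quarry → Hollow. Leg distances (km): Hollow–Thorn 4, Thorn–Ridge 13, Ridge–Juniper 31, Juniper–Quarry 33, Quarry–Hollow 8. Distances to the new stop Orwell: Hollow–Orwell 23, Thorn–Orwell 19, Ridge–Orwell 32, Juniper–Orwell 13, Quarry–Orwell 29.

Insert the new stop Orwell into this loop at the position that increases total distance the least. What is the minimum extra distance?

Insertion cost between consecutive stops i–j is d(i,Orwell) + d(Orwell,j) − d(i,j):
  between Hollow and Thorn: 23 + 19 − 4 = 38
  between Thorn and Ridge: 19 + 32 − 13 = 38
  between Ridge and Juniper: 32 + 13 − 31 = 14
  between Juniper and Quarry: 13 + 29 − 33 = 9
  between Quarry and Hollow: 29 + 23 − 8 = 44
Cheapest insertion is between Juniper and Quarry, adding 9.
New total = 89 + 9 = 98.

Adding 9 km by placing Orwell on the Juniper–Quarry leg.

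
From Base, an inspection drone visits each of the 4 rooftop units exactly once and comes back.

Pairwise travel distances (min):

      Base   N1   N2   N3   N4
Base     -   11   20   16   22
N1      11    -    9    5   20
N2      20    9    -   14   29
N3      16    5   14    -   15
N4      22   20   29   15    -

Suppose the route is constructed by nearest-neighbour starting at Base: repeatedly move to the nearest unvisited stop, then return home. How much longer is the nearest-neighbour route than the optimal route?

10 min longer than the optimal tour.

Base: N1=11, N3=16, N2=20, N4=22 ⇒ N1
N1: N3=5, N2=9, N4=20 ⇒ N3
N3: N2=14, N4=15 ⇒ N2
N2: N4=29 ⇒ N4
NN route Base → N1 → N3 → N2 → N4 → Base costs 81.
Optimal: Base → N1 → N2 → N3 → N4 → Base costs 71 (by enumerating all 12 distinct tours).
Excess = 81 − 71 = 10.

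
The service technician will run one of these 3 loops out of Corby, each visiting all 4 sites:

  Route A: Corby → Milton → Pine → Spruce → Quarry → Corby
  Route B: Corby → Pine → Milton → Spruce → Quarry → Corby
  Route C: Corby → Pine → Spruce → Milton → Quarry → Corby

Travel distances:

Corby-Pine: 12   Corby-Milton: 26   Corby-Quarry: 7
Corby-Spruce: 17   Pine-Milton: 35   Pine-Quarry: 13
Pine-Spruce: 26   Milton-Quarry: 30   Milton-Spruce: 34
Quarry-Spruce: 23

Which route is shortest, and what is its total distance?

109 — Route C is the shortest.

Route A: 26 + 35 + 26 + 23 + 7 = 117
Route B: 12 + 35 + 34 + 23 + 7 = 111
Route C: 12 + 26 + 34 + 30 + 7 = 109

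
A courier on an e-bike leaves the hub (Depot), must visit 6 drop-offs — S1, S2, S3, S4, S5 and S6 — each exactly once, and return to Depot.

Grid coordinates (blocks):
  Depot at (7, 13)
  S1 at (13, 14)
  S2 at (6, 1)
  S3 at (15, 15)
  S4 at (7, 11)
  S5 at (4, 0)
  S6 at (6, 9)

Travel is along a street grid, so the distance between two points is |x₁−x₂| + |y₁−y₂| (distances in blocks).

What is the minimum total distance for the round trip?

There are 360 distinct closed tours to check (reversals are equivalent).
Depot → S1 → S2 → S3 → S4 → S5 → S6 → Depot: 7+20+23+12+14+11+5 = 92
Depot → S1 → S2 → S3 → S4 → S6 → S5 → Depot: 7+20+23+12+3+11+16 = 92
Depot → S1 → S2 → S3 → S5 → S4 → S6 → Depot: 7+20+23+26+14+3+5 = 98
Depot → S1 → S2 → S3 → S5 → S6 → S4 → Depot: 7+20+23+26+11+3+2 = 92
Depot → S1 → S2 → S3 → S6 → S4 → S5 → Depot: 7+20+23+15+3+14+16 = 98
Depot → S1 → S2 → S3 → S6 → S5 → S4 → Depot: 7+20+23+15+11+14+2 = 92
Depot → S1 → S2 → S4 → S3 → S5 → S6 → Depot: 7+20+11+12+26+11+5 = 92
Depot → S1 → S2 → S4 → S3 → S6 → S5 → Depot: 7+20+11+12+15+11+16 = 92
… (352 more)
Depot → S1 → S3 → S2 → S5 → S6 → S4 → Depot: 7+3+23+3+11+3+2 = 52  ← best
The minimum is 52.
One optimal route: Depot → S1 → S3 → S2 → S5 → S6 → S4 → Depot (or its reverse).

Shortest round trip = 52 blocks.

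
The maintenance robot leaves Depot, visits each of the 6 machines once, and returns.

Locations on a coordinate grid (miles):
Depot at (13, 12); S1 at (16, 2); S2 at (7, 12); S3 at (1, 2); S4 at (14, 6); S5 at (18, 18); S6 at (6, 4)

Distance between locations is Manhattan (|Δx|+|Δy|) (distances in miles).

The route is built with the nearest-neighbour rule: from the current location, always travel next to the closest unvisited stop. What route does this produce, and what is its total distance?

At Depot the remaining stops are S2 6, S4 7, S5 11, S1 13, S6 15, S3 22; go to S2.
At S2 the remaining stops are S6 9, S4 13, S3 16, S5 17, S1 19; go to S6.
At S6 the remaining stops are S3 7, S4 10, S1 12, S5 26; go to S3.
At S3 the remaining stops are S1 15, S4 17, S5 33; go to S1.
At S1 the remaining stops are S4 6, S5 18; go to S4.
At S4 the remaining stops are S5 16; go to S5.
Return S5→Depot: 11.
Total = 6 + 9 + 7 + 15 + 6 + 16 + 11 = 70.

Nearest-neighbour total = 70 miles; route Depot → S2 → S6 → S3 → S1 → S4 → S5 → Depot.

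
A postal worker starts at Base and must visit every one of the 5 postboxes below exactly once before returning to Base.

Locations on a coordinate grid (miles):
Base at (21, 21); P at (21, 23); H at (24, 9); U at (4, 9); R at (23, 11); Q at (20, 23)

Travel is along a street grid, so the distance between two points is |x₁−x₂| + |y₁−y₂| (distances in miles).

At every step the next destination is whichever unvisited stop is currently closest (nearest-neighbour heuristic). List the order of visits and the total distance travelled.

70 miles along Base → P → Q → R → H → U → Base.

At Base the remaining stops are P 2, Q 3, R 12, H 15, U 29; go to P.
At P the remaining stops are Q 1, R 14, H 17, U 31; go to Q.
At Q the remaining stops are R 15, H 18, U 30; go to R.
At R the remaining stops are H 3, U 21; go to H.
At H the remaining stops are U 20; go to U.
Return U→Base: 29.
Total = 2 + 1 + 15 + 3 + 20 + 29 = 70.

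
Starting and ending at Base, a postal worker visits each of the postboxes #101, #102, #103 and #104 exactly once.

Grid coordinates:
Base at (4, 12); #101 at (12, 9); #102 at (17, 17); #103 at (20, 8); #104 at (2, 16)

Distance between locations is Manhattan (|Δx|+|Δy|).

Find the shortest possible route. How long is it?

With 4 stops there are 4!/2 = 12 distinct round trips (a route and its reverse cost the same).
Base→#101→#102→#103→#104→Base: 11+13+12+26+6 = 68
Base→#101→#102→#104→#103→Base: 11+13+16+26+20 = 86
Base→#101→#103→#102→#104→Base: 11+9+12+16+6 = 54
Base→#101→#103→#104→#102→Base: 11+9+26+16+18 = 80
Base→#101→#104→#102→#103→Base: 11+17+16+12+20 = 76
Base→#101→#104→#103→#102→Base: 11+17+26+12+18 = 84
Base→#102→#101→#103→#104→Base: 18+13+9+26+6 = 72
Base→#102→#101→#104→#103→Base: 18+13+17+26+20 = 94
Base→#102→#103→#101→#104→Base: 18+12+9+17+6 = 62
Base→#102→#104→#101→#103→Base: 18+16+17+9+20 = 80
Base→#103→#101→#102→#104→Base: 20+9+13+16+6 = 64
Base→#103→#102→#101→#104→Base: 20+12+13+17+6 = 68
The minimum is 54.
One optimal route: Base → #101 → #103 → #102 → #104 → Base (or its reverse).

Shortest round trip = 54.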